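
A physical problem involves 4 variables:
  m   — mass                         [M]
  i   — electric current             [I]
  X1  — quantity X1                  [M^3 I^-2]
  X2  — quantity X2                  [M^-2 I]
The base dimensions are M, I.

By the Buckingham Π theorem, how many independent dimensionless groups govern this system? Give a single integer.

Dimensional matrix (M×I by m×i×X1×X2):
  M: [ 1  0  3 -2]
  I: [ 0  1 -2  1]
Echelon form has 2 nonzero rows (pivots: m,i)
Π count = n − r = 4 − 2 = 2

2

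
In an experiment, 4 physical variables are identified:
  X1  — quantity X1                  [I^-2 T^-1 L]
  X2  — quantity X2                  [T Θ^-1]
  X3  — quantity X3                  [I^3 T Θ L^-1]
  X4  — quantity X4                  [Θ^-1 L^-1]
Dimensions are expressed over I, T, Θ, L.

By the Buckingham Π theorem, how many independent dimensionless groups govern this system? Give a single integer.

Dimensional matrix (I×T×Θ×L by X1×X2×X3×X4):
  I: [-2  0  3  0]
  T: [-1  1  1  0]
  Θ: [ 0 -1  1 -1]
  L: [ 1  0 -1 -1]
Echelon form has 3 nonzero rows (pivots: X1,X2,X3)
4 vars − rank 3 = 1 Π group

1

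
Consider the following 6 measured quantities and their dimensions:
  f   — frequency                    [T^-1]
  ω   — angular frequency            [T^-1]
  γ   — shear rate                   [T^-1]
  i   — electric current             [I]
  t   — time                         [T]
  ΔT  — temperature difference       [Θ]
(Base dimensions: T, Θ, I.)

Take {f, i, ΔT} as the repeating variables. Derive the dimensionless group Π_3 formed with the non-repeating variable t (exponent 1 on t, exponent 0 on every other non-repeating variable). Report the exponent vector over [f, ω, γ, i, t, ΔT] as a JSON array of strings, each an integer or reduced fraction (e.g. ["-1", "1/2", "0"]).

Dimensional matrix (T×Θ×I by f×ω×γ×i×t×ΔT):
  T: [-1 -1 -1  0  1  0]
  Θ: [ 0  0  0  0  0  1]
  I: [ 0  0  0  1  0  0]
RREF → pivots at {f,i,ΔT} ⇒ r = 3
Pivot set = {f,i,ΔT}, free = {ω,γ,t}
RREF:
  r0: [   1    1    1    0   -1    0]
  r1: [   0    0    0    1    0    0]
  r2: [   0    0    0    0    0    1]
Fix exponent of t at 1, ω at 0, γ at 0; solve each RREF row for its pivot's exponent:
  r0: exp(f) + (-1)·1 = 0 ⇒ exp(f) = 1
  r1: exp(i) + (0)·1 = 0 ⇒ exp(i) = 0
  r2: exp(ΔT) + (0)·1 = 0 ⇒ exp(ΔT) = 0
Π_3 = f · t

["1", "0", "0", "0", "1", "0"]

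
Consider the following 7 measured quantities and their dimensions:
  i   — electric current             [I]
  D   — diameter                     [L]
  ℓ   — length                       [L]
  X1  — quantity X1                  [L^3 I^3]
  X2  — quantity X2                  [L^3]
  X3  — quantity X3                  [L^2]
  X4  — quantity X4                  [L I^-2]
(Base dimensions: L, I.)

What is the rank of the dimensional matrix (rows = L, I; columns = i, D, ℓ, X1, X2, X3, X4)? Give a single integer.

2

Exponent matrix [L,I] × [i,D,ℓ,X1,X2,X3,X4]:
  L: [ 0  1  1  3  3  2  1]
  I: [ 1  0  0  3  0  0 -2]
Row reduction gives pivot columns i,D; rank = 2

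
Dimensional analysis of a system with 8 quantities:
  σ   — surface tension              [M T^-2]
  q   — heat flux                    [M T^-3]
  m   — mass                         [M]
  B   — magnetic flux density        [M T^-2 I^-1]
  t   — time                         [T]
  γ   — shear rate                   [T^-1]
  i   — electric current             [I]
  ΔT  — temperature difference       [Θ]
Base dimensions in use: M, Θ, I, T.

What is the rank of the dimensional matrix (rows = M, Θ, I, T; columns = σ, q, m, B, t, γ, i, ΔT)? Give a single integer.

Exponent matrix [M,Θ,I,T] × [σ,q,m,B,t,γ,i,ΔT]:
  M: [ 1  1  1  1  0  0  0  0]
  Θ: [ 0  0  0  0  0  0  0  1]
  I: [ 0  0  0 -1  0  0  1  0]
  T: [-2 -3  0 -2  1 -1  0  0]
RREF → pivots at {σ,q,B,ΔT} ⇒ r = 4

4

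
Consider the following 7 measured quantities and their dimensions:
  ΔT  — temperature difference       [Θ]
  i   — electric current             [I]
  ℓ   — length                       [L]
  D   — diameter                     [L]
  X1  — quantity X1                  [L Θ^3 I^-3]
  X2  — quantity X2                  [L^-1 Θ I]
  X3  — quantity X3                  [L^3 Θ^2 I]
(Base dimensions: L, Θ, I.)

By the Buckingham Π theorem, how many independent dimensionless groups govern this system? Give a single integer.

Dimensional matrix (L×Θ×I by ΔT×i×ℓ×D×X1×X2×X3):
  L: [ 0  0  1  1  1 -1  3]
  Θ: [ 1  0  0  0  3  1  2]
  I: [ 0  1  0  0 -3  1  1]
Row reduction gives pivot columns ΔT,i,ℓ; rank = 3
7 vars − rank 3 = 4 Π groups

4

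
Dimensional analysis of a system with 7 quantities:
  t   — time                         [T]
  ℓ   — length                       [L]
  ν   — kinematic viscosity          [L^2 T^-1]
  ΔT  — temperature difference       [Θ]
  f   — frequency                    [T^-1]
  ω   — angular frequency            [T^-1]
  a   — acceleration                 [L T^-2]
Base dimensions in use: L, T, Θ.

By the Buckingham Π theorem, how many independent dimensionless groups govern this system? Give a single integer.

4

Exponent matrix [L,T,Θ] × [t,ℓ,ν,ΔT,f,ω,a]:
  L: [ 0  1  2  0  0  0  1]
  T: [ 1  0 -1  0 -1 -1 -2]
  Θ: [ 0  0  0  1  0  0  0]
Echelon form has 3 nonzero rows (pivots: t,ℓ,ΔT)
7 vars − rank 3 = 4 Π groups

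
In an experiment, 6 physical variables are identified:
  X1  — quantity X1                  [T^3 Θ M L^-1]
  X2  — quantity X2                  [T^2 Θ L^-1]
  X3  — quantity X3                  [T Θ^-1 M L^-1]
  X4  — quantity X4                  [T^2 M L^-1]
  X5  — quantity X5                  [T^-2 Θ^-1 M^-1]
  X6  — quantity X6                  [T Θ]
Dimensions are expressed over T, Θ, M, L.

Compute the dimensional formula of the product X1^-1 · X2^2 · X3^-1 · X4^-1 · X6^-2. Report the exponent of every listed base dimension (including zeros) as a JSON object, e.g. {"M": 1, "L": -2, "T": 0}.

{"T": -4, "Θ": 0, "M": -3, "L": 1}

Exponent matrix [T,Θ,M,L] × [X1,X2,X3,X4,X5,X6]:
  T: [ 3  2  1  2 -2  1]
  Θ: [ 1  1 -1  0 -1  1]
  M: [ 1  0  1  1 -1  0]
  L: [-1 -1 -1 -1  0  0]
  [T]: (-1)·3+(2)·2+(-1)·1+(-1)·2+(-2)·1 = -4
  [Θ]: (-1)·1+(2)·1+(-1)·-1+(-1)·0+(-2)·1 = 0
  [M]: (-1)·1+(2)·0+(-1)·1+(-1)·1+(-2)·0 = -3
  [L]: (-1)·-1+(2)·-1+(-1)·-1+(-1)·-1+(-2)·0 = 1
⇒ T^-4 M^-3 L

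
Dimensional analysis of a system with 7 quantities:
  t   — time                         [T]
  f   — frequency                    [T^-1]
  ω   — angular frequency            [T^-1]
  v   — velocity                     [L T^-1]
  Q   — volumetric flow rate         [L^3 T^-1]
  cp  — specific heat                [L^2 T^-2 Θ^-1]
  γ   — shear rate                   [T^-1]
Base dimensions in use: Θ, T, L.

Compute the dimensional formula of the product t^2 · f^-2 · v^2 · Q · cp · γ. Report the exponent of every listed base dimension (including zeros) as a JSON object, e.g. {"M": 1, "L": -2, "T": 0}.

Exponent matrix [Θ,T,L] × [t,f,ω,v,Q,cp,γ]:
  Θ: [ 0  0  0  0  0 -1  0]
  T: [ 1 -1 -1 -1 -1 -2 -1]
  L: [ 0  0  0  1  3  2  0]
  [Θ]: (2)·0+(-2)·0+(2)·0+(1)·0+(1)·-1+(1)·0 = -1
  [T]: (2)·1+(-2)·-1+(2)·-1+(1)·-1+(1)·-2+(1)·-1 = -2
  [L]: (2)·0+(-2)·0+(2)·1+(1)·3+(1)·2+(1)·0 = 7
⇒ Θ^-1 T^-2 L^7

{"Θ": -1, "T": -2, "L": 7}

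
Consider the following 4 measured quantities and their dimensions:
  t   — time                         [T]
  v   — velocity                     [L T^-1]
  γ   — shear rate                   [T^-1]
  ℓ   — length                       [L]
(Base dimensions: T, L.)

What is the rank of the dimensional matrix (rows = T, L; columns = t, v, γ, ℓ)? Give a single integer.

Dimensional matrix (T×L by t×v×γ×ℓ):
  T: [ 1 -1 -1  0]
  L: [ 0  1  0  1]
Echelon form has 2 nonzero rows (pivots: t,v)

2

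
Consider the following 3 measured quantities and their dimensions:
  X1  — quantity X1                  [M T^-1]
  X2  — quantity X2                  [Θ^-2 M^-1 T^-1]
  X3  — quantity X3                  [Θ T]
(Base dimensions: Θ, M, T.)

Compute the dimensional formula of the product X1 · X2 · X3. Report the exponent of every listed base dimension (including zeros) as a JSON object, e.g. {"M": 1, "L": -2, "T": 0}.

{"Θ": -1, "M": 0, "T": -1}

Dimensional matrix (Θ×M×T by X1×X2×X3):
  Θ: [ 0 -2  1]
  M: [ 1 -1  0]
  T: [-1 -1  1]
  [Θ]: (1)·0+(1)·-2+(1)·1 = -1
  [M]: (1)·1+(1)·-1+(1)·0 = 0
  [T]: (1)·-1+(1)·-1+(1)·1 = -1
⇒ Θ^-1 T^-1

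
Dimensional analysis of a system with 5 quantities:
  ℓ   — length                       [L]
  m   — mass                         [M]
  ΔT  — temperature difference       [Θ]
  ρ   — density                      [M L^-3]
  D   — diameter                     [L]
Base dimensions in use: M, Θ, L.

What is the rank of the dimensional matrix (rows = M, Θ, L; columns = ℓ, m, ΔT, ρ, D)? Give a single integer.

Dimensional matrix (M×Θ×L by ℓ×m×ΔT×ρ×D):
  M: [ 0  1  0  1  0]
  Θ: [ 0  0  1  0  0]
  L: [ 1  0  0 -3  1]
RREF → pivots at {ℓ,m,ΔT} ⇒ r = 3

3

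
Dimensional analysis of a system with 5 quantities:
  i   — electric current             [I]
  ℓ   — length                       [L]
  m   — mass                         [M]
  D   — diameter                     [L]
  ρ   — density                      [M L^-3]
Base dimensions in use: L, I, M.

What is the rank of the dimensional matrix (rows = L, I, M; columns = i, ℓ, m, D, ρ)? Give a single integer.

3

Dimensional matrix (L×I×M by i×ℓ×m×D×ρ):
  L: [ 0  1  0  1 -3]
  I: [ 1  0  0  0  0]
  M: [ 0  0  1  0  1]
Row reduction gives pivot columns i,ℓ,m; rank = 3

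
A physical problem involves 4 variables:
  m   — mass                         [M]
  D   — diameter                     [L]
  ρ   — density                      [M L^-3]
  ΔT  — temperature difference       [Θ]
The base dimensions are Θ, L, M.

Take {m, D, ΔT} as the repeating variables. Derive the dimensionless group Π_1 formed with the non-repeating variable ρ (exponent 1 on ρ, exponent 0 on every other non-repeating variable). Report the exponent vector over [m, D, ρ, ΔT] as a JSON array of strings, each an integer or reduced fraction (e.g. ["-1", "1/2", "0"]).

["-1", "3", "1", "0"]

Write exponents as rows Θ,L,M / cols m,D,ρ,ΔT:
  Θ: [ 0  0  0  1]
  L: [ 0  1 -3  0]
  M: [ 1  0  1  0]
RREF → pivots at {m,D,ΔT} ⇒ r = 3
Pivot set = {m,D,ΔT}, free = {ρ}
RREF:
  r0: [   1    0    1    0]
  r1: [   0    1   -3    0]
  r2: [   0    0    0    1]
Fix exponent of ρ at 1; solve each RREF row for its pivot's exponent:
  r0: exp(m) + (1)·1 = 0 ⇒ exp(m) = -1
  r1: exp(D) + (-3)·1 = 0 ⇒ exp(D) = 3
  r2: exp(ΔT) + (0)·1 = 0 ⇒ exp(ΔT) = 0
Π_1 = m^-1 · D^3 · ρ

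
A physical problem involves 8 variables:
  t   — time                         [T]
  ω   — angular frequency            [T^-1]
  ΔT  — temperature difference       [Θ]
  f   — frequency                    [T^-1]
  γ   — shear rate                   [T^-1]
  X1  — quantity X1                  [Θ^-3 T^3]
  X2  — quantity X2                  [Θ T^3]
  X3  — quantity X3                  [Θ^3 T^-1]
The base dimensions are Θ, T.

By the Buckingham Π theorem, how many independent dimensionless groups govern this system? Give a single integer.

6

Exponent matrix [Θ,T] × [t,ω,ΔT,f,γ,X1,X2,X3]:
  Θ: [ 0  0  1  0  0 -3  1  3]
  T: [ 1 -1  0 -1 -1  3  3 -1]
Row reduction gives pivot columns t,ΔT; rank = 2
Π count = n − r = 8 − 2 = 6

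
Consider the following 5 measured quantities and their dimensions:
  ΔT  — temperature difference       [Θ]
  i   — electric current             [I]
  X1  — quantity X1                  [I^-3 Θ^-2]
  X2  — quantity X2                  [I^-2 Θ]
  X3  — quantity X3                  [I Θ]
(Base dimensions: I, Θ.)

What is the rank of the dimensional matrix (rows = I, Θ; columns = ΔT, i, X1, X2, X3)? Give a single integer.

Write exponents as rows I,Θ / cols ΔT,i,X1,X2,X3:
  I: [ 0  1 -3 -2  1]
  Θ: [ 1  0 -2  1  1]
Echelon form has 2 nonzero rows (pivots: ΔT,i)

2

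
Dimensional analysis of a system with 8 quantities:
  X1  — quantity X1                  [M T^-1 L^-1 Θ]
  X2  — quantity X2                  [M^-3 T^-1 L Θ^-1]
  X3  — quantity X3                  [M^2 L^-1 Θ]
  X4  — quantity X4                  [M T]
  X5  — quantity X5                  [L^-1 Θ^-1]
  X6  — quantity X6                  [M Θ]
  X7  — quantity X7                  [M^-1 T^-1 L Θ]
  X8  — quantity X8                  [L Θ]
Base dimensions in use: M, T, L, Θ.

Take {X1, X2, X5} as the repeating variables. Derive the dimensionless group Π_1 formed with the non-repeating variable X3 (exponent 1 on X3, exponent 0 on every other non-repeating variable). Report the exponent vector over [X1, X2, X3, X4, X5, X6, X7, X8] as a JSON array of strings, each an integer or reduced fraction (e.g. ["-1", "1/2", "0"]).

["-1/2", "1/2", "1", "0", "0", "0", "0", "0"]

Exponent matrix [M,T,L,Θ] × [X1,X2,X3,X4,X5,X6,X7,X8]:
  M: [ 1 -3  2  1  0  1 -1  0]
  T: [-1 -1  0  1  0  0 -1  0]
  L: [-1  1 -1  0 -1  0  1  1]
  Θ: [ 1 -1  1  0 -1  1  1  1]
Row reduction gives pivot columns X1,X2,X5; rank = 3
Repeat: X1,X2,X5; free: X3,X4,X6,X7,X8
RREF:
  r0: [   1    0  1/2 -1/2    0  1/4  1/2    0]
  r1: [   0    1 -1/2 -1/2    0 -1/4  1/2    0]
  r2: [   0    0    0    0    1 -1/2   -1   -1]
  r3: [   0    0    0    0    0    0    0    0]
Fix exponent of X3 at 1, X4 at 0, X6 at 0, X7 at 0, X8 at 0; solve each RREF row for its pivot's exponent:
  r0: exp(X1) + (1/2)·1 = 0 ⇒ exp(X1) = -1/2
  r1: exp(X2) + (-1/2)·1 = 0 ⇒ exp(X2) = 1/2
  r2: exp(X5) + (0)·1 = 0 ⇒ exp(X5) = 0
Π_1 = X1^(-1/2) · X2^(1/2) · X3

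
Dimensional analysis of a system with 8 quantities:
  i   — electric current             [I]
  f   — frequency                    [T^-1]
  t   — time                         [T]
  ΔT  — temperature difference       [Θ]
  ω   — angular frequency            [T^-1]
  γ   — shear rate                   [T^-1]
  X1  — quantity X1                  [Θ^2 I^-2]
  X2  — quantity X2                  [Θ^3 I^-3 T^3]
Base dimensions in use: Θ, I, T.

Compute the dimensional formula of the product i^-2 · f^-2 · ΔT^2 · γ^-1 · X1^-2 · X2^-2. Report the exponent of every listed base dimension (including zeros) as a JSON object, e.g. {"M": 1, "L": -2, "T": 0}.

{"Θ": -8, "I": 8, "T": -3}

Dimensional matrix (Θ×I×T by i×f×t×ΔT×ω×γ×X1×X2):
  Θ: [ 0  0  0  1  0  0  2  3]
  I: [ 1  0  0  0  0  0 -2 -3]
  T: [ 0 -1  1  0 -1 -1  0  3]
  [Θ]: (-2)·0+(-2)·0+(2)·1+(-1)·0+(-2)·2+(-2)·3 = -8
  [I]: (-2)·1+(-2)·0+(2)·0+(-1)·0+(-2)·-2+(-2)·-3 = 8
  [T]: (-2)·0+(-2)·-1+(2)·0+(-1)·-1+(-2)·0+(-2)·3 = -3
⇒ Θ^-8 I^8 T^-3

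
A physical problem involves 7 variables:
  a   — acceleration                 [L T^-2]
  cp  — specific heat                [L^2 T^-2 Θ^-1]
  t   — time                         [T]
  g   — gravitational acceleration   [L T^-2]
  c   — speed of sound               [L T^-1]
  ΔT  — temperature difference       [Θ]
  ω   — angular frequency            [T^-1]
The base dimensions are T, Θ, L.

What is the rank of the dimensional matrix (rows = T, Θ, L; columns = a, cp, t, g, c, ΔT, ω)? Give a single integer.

3

Write exponents as rows T,Θ,L / cols a,cp,t,g,c,ΔT,ω:
  T: [-2 -2  1 -2 -1  0 -1]
  Θ: [ 0 -1  0  0  0  1  0]
  L: [ 1  2  0  1  1  0  0]
Row reduction gives pivot columns a,cp,t; rank = 3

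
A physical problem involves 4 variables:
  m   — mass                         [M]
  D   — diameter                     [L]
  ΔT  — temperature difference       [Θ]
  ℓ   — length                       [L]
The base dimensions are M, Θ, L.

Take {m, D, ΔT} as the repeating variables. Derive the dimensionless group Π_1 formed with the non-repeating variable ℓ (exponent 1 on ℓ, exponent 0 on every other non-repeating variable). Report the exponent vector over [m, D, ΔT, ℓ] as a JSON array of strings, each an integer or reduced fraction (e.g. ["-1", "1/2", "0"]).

Write exponents as rows M,Θ,L / cols m,D,ΔT,ℓ:
  M: [ 1  0  0  0]
  Θ: [ 0  0  1  0]
  L: [ 0  1  0  1]
Echelon form has 3 nonzero rows (pivots: m,D,ΔT)
Repeat: m,D,ΔT; free: ℓ
RREF:
  r0: [   1    0    0    0]
  r1: [   0    1    0    1]
  r2: [   0    0    1    0]
Fix exponent of ℓ at 1; solve each RREF row for its pivot's exponent:
  r0: exp(m) + (0)·1 = 0 ⇒ exp(m) = 0
  r1: exp(D) + (1)·1 = 0 ⇒ exp(D) = -1
  r2: exp(ΔT) + (0)·1 = 0 ⇒ exp(ΔT) = 0
Π_1 = D^-1 · ℓ

["0", "-1", "0", "1"]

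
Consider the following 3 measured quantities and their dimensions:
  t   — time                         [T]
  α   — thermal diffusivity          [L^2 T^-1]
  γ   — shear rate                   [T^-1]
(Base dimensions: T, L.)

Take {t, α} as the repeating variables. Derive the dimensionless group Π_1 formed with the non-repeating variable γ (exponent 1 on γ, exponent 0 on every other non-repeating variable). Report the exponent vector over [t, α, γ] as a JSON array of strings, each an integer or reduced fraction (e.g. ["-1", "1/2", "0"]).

["1", "0", "1"]

Dimensional matrix (T×L by t×α×γ):
  T: [ 1 -1 -1]
  L: [ 0  2  0]
RREF → pivots at {t,α} ⇒ r = 2
Pivot set = {t,α}, free = {γ}
RREF:
  r0: [   1    0   -1]
  r1: [   0    1    0]
Fix exponent of γ at 1; solve each RREF row for its pivot's exponent:
  r0: exp(t) + (-1)·1 = 0 ⇒ exp(t) = 1
  r1: exp(α) + (0)·1 = 0 ⇒ exp(α) = 0
Π_1 = t · γ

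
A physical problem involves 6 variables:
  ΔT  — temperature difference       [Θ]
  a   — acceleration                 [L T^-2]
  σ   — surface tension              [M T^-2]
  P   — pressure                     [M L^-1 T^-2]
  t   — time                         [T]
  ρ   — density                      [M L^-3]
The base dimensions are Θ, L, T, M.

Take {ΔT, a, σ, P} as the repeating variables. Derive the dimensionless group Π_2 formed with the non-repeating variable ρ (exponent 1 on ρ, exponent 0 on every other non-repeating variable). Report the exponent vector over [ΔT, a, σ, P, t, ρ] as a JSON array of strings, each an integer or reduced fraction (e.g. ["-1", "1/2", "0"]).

Write exponents as rows Θ,L,T,M / cols ΔT,a,σ,P,t,ρ:
  Θ: [ 1  0  0  0  0  0]
  L: [ 0  1  0 -1  0 -3]
  T: [ 0 -2 -2 -2  1  0]
  M: [ 0  0  1  1  0  1]
RREF → pivots at {ΔT,a,σ,P} ⇒ r = 4
Pivot set = {ΔT,a,σ,P}, free = {t,ρ}
RREF:
  r0: [   1    0    0    0    0    0]
  r1: [   0    1    0    0 -1/2   -1]
  r2: [   0    0    1    0  1/2   -1]
  r3: [   0    0    0    1 -1/2    2]
Fix exponent of ρ at 1, t at 0; solve each RREF row for its pivot's exponent:
  r0: exp(ΔT) + (0)·1 = 0 ⇒ exp(ΔT) = 0
  r1: exp(a) + (-1)·1 = 0 ⇒ exp(a) = 1
  r2: exp(σ) + (-1)·1 = 0 ⇒ exp(σ) = 1
  r3: exp(P) + (2)·1 = 0 ⇒ exp(P) = -2
Π_2 = a · σ · P^-2 · ρ

["0", "1", "1", "-2", "0", "1"]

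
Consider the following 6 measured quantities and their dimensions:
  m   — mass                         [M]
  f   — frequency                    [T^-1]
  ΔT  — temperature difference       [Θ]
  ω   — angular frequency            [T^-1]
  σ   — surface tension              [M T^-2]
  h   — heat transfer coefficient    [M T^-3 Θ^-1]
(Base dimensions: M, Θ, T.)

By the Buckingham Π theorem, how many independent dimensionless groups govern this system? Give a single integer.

3

Dimensional matrix (M×Θ×T by m×f×ΔT×ω×σ×h):
  M: [ 1  0  0  0  1  1]
  Θ: [ 0  0  1  0  0 -1]
  T: [ 0 -1  0 -1 -2 -3]
RREF → pivots at {m,f,ΔT} ⇒ r = 3
Π count = n − r = 6 − 3 = 3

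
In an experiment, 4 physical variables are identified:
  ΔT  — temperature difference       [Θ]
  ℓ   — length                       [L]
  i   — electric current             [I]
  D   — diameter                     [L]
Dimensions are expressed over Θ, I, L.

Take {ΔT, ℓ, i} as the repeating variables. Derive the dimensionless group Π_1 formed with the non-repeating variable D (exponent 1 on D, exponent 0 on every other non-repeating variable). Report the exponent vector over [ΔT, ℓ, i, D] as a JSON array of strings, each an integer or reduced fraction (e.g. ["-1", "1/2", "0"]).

["0", "-1", "0", "1"]

Exponent matrix [Θ,I,L] × [ΔT,ℓ,i,D]:
  Θ: [ 1  0  0  0]
  I: [ 0  0  1  0]
  L: [ 0  1  0  1]
RREF → pivots at {ΔT,ℓ,i} ⇒ r = 3
Pivot set = {ΔT,ℓ,i}, free = {D}
RREF:
  r0: [   1    0    0    0]
  r1: [   0    1    0    1]
  r2: [   0    0    1    0]
Fix exponent of D at 1; solve each RREF row for its pivot's exponent:
  r0: exp(ΔT) + (0)·1 = 0 ⇒ exp(ΔT) = 0
  r1: exp(ℓ) + (1)·1 = 0 ⇒ exp(ℓ) = -1
  r2: exp(i) + (0)·1 = 0 ⇒ exp(i) = 0
Π_1 = ℓ^-1 · D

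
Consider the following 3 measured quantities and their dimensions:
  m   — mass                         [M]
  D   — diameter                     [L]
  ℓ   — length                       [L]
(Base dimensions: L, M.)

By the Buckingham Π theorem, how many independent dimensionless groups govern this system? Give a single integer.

Write exponents as rows L,M / cols m,D,ℓ:
  L: [ 0  1  1]
  M: [ 1  0  0]
RREF → pivots at {m,D} ⇒ r = 2
3 vars − rank 2 = 1 Π group

1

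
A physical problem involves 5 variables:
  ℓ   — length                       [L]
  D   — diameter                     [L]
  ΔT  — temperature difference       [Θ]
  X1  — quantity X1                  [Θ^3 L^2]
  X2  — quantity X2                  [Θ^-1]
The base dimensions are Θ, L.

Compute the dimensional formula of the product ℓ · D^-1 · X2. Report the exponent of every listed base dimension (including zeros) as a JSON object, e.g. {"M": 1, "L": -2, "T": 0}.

{"Θ": -1, "L": 0}

Write exponents as rows Θ,L / cols ℓ,D,ΔT,X1,X2:
  Θ: [ 0  0  1  3 -1]
  L: [ 1  1  0  2  0]
  [Θ]: (1)·0+(-1)·0+(1)·-1 = -1
  [L]: (1)·1+(-1)·1+(1)·0 = 0
⇒ Θ^-1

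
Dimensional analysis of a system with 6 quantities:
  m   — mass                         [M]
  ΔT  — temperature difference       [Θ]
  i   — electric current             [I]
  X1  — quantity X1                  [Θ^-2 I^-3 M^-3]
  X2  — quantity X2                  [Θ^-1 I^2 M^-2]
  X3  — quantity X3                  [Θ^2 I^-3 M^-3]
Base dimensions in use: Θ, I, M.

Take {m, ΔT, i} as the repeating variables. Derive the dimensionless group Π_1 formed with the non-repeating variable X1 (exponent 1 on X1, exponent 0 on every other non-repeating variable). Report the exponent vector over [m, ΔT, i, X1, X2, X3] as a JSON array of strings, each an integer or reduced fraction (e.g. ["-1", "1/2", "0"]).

Exponent matrix [Θ,I,M] × [m,ΔT,i,X1,X2,X3]:
  Θ: [ 0  1  0 -2 -1  2]
  I: [ 0  0  1 -3  2 -3]
  M: [ 1  0  0 -3 -2 -3]
Echelon form has 3 nonzero rows (pivots: m,ΔT,i)
Pivot set = {m,ΔT,i}, free = {X1,X2,X3}
RREF:
  r0: [   1    0    0   -3   -2   -3]
  r1: [   0    1    0   -2   -1    2]
  r2: [   0    0    1   -3    2   -3]
Fix exponent of X1 at 1, X2 at 0, X3 at 0; solve each RREF row for its pivot's exponent:
  r0: exp(m) + (-3)·1 = 0 ⇒ exp(m) = 3
  r1: exp(ΔT) + (-2)·1 = 0 ⇒ exp(ΔT) = 2
  r2: exp(i) + (-3)·1 = 0 ⇒ exp(i) = 3
Π_1 = m^3 · ΔT^2 · i^3 · X1

["3", "2", "3", "1", "0", "0"]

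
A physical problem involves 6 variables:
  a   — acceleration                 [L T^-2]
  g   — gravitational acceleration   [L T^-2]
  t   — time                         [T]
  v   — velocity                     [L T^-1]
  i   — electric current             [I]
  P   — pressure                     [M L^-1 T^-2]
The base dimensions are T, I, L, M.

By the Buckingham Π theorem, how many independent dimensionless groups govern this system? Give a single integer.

2

Write exponents as rows T,I,L,M / cols a,g,t,v,i,P:
  T: [-2 -2  1 -1  0 -2]
  I: [ 0  0  0  0  1  0]
  L: [ 1  1  0  1  0 -1]
  M: [ 0  0  0  0  0  1]
RREF → pivots at {a,t,i,P} ⇒ r = 4
n=6, r=4 ⇒ 2 dimensionless groups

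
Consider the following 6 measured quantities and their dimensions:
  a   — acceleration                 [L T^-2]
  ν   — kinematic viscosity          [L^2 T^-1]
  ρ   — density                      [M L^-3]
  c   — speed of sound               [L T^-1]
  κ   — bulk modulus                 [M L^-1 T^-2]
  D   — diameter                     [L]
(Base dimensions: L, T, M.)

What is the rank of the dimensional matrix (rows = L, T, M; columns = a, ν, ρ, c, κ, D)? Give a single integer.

3

Dimensional matrix (L×T×M by a×ν×ρ×c×κ×D):
  L: [ 1  2 -3  1 -1  1]
  T: [-2 -1  0 -1 -2  0]
  M: [ 0  0  1  0  1  0]
Row reduction gives pivot columns a,ν,ρ; rank = 3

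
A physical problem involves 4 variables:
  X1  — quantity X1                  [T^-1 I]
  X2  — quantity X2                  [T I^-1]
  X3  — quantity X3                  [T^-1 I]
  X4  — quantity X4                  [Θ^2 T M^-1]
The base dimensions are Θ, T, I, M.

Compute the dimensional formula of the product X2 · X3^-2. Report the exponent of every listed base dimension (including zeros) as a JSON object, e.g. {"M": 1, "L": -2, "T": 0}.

Write exponents as rows Θ,T,I,M / cols X1,X2,X3,X4:
  Θ: [ 0  0  0  2]
  T: [-1  1 -1  1]
  I: [ 1 -1  1  0]
  M: [ 0  0  0 -1]
  [Θ]: (1)·0+(-2)·0 = 0
  [T]: (1)·1+(-2)·-1 = 3
  [I]: (1)·-1+(-2)·1 = -3
  [M]: (1)·0+(-2)·0 = 0
⇒ T^3 I^-3

{"Θ": 0, "T": 3, "I": -3, "M": 0}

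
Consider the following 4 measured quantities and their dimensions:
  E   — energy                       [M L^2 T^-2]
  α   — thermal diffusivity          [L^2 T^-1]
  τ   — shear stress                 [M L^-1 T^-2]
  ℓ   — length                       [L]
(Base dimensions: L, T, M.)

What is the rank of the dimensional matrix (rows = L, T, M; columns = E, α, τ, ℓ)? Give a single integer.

3

Write exponents as rows L,T,M / cols E,α,τ,ℓ:
  L: [ 2  2 -1  1]
  T: [-2 -1 -2  0]
  M: [ 1  0  1  0]
RREF → pivots at {E,α,τ} ⇒ r = 3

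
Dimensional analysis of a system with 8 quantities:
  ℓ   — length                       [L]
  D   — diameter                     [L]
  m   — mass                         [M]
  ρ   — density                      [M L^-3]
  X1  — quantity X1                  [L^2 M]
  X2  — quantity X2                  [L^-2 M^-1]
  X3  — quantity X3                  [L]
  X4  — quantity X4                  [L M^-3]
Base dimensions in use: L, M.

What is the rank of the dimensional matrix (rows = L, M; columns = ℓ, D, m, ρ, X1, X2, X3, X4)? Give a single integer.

Exponent matrix [L,M] × [ℓ,D,m,ρ,X1,X2,X3,X4]:
  L: [ 1  1  0 -3  2 -2  1  1]
  M: [ 0  0  1  1  1 -1  0 -3]
Echelon form has 2 nonzero rows (pivots: ℓ,m)

2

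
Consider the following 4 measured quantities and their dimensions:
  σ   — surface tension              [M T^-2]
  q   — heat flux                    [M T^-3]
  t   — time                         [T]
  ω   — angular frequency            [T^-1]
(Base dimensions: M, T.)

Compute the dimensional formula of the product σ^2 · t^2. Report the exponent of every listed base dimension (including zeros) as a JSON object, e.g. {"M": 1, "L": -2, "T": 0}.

Exponent matrix [M,T] × [σ,q,t,ω]:
  M: [ 1  1  0  0]
  T: [-2 -3  1 -1]
  [M]: (2)·1+(2)·0 = 2
  [T]: (2)·-2+(2)·1 = -2
⇒ M^2 T^-2

{"M": 2, "T": -2}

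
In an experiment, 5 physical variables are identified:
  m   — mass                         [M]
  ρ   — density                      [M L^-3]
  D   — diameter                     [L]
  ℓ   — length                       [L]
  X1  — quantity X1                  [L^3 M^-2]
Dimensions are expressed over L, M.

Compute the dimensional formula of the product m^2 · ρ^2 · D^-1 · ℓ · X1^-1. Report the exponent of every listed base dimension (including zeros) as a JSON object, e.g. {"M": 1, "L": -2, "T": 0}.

Exponent matrix [L,M] × [m,ρ,D,ℓ,X1]:
  L: [ 0 -3  1  1  3]
  M: [ 1  1  0  0 -2]
  [L]: (2)·0+(2)·-3+(-1)·1+(1)·1+(-1)·3 = -9
  [M]: (2)·1+(2)·1+(-1)·0+(1)·0+(-1)·-2 = 6
⇒ L^-9 M^6

{"L": -9, "M": 6}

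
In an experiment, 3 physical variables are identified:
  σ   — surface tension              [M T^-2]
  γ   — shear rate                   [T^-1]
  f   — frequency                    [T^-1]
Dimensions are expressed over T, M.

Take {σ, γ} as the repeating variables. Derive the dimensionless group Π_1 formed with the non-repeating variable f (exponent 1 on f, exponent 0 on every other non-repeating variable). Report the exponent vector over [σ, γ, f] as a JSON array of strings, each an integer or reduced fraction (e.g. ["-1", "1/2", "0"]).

Exponent matrix [T,M] × [σ,γ,f]:
  T: [-2 -1 -1]
  M: [ 1  0  0]
Row reduction gives pivot columns σ,γ; rank = 2
Pivot set = {σ,γ}, free = {f}
RREF:
  r0: [   1    0    0]
  r1: [   0    1    1]
Fix exponent of f at 1; solve each RREF row for its pivot's exponent:
  r0: exp(σ) + (0)·1 = 0 ⇒ exp(σ) = 0
  r1: exp(γ) + (1)·1 = 0 ⇒ exp(γ) = -1
Π_1 = γ^-1 · f

["0", "-1", "1"]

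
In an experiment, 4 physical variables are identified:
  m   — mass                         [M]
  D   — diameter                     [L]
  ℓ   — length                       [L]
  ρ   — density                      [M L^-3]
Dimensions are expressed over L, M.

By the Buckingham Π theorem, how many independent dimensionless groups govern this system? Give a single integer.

2

Dimensional matrix (L×M by m×D×ℓ×ρ):
  L: [ 0  1  1 -3]
  M: [ 1  0  0  1]
Row reduction gives pivot columns m,D; rank = 2
Π count = n − r = 4 − 2 = 2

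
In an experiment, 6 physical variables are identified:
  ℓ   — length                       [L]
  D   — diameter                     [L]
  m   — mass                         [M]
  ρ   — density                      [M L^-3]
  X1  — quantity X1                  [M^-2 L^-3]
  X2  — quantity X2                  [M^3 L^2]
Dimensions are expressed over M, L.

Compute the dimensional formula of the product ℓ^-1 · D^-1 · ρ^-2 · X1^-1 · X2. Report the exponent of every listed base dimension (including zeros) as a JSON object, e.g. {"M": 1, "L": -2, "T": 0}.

{"M": 3, "L": 9}

Exponent matrix [M,L] × [ℓ,D,m,ρ,X1,X2]:
  M: [ 0  0  1  1 -2  3]
  L: [ 1  1  0 -3 -3  2]
  [M]: (-1)·0+(-1)·0+(-2)·1+(-1)·-2+(1)·3 = 3
  [L]: (-1)·1+(-1)·1+(-2)·-3+(-1)·-3+(1)·2 = 9
⇒ M^3 L^9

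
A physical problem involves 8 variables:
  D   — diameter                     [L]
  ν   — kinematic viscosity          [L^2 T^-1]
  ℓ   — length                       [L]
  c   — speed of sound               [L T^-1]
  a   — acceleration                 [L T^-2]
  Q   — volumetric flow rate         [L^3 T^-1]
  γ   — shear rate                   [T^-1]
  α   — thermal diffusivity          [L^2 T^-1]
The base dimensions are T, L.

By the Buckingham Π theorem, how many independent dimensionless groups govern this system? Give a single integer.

6

Write exponents as rows T,L / cols D,ν,ℓ,c,a,Q,γ,α:
  T: [ 0 -1  0 -1 -2 -1 -1 -1]
  L: [ 1  2  1  1  1  3  0  2]
Echelon form has 2 nonzero rows (pivots: D,ν)
n=8, r=2 ⇒ 6 dimensionless groups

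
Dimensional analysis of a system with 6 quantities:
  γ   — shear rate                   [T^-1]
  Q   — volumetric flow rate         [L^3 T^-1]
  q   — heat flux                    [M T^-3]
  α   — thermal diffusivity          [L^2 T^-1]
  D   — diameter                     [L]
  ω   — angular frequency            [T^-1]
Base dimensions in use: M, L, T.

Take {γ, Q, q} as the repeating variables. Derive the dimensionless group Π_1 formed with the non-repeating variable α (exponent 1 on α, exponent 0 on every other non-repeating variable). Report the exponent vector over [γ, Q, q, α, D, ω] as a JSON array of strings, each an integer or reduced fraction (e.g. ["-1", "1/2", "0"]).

["-1/3", "-2/3", "0", "1", "0", "0"]

Exponent matrix [M,L,T] × [γ,Q,q,α,D,ω]:
  M: [ 0  0  1  0  0  0]
  L: [ 0  3  0  2  1  0]
  T: [-1 -1 -3 -1  0 -1]
Row reduction gives pivot columns γ,Q,q; rank = 3
Repeat: γ,Q,q; free: α,D,ω
RREF:
  r0: [   1    0    0  1/3 -1/3    1]
  r1: [   0    1    0  2/3  1/3    0]
  r2: [   0    0    1    0    0    0]
Fix exponent of α at 1, D at 0, ω at 0; solve each RREF row for its pivot's exponent:
  r0: exp(γ) + (1/3)·1 = 0 ⇒ exp(γ) = -1/3
  r1: exp(Q) + (2/3)·1 = 0 ⇒ exp(Q) = -2/3
  r2: exp(q) + (0)·1 = 0 ⇒ exp(q) = 0
Π_1 = γ^(-1/3) · Q^(-2/3) · α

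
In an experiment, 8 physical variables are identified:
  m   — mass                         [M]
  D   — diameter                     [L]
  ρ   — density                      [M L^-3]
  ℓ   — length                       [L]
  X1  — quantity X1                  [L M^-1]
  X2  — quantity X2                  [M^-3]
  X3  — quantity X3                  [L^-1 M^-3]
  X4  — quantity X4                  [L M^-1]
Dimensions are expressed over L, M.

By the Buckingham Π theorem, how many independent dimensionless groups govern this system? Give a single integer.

6

Write exponents as rows L,M / cols m,D,ρ,ℓ,X1,X2,X3,X4:
  L: [ 0  1 -3  1  1  0 -1  1]
  M: [ 1  0  1  0 -1 -3 -3 -1]
Echelon form has 2 nonzero rows (pivots: m,D)
8 vars − rank 2 = 6 Π groups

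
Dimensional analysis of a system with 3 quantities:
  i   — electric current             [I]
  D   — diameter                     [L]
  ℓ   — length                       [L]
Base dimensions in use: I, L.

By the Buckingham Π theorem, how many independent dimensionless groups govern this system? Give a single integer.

1

Write exponents as rows I,L / cols i,D,ℓ:
  I: [ 1  0  0]
  L: [ 0  1  1]
RREF → pivots at {i,D} ⇒ r = 2
n=3, r=2 ⇒ 1 dimensionless group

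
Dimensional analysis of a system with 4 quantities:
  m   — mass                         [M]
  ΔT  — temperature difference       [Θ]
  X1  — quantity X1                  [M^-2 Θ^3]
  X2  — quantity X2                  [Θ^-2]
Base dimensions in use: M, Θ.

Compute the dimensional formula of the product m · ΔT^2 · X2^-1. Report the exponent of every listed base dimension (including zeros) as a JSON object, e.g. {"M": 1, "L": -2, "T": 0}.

{"M": 1, "Θ": 4}

Dimensional matrix (M×Θ by m×ΔT×X1×X2):
  M: [ 1  0 -2  0]
  Θ: [ 0  1  3 -2]
  [M]: (1)·1+(2)·0+(-1)·0 = 1
  [Θ]: (1)·0+(2)·1+(-1)·-2 = 4
⇒ M Θ^4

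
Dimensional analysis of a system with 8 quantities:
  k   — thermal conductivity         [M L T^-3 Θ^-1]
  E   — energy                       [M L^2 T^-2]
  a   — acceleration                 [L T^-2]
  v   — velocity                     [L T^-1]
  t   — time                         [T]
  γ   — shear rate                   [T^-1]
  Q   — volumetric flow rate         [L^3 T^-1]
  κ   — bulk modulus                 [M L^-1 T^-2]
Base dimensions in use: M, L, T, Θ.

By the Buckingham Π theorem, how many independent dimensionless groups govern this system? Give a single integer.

Dimensional matrix (M×L×T×Θ by k×E×a×v×t×γ×Q×κ):
  M: [ 1  1  0  0  0  0  0  1]
  L: [ 1  2  1  1  0  0  3 -1]
  T: [-3 -2 -2 -1  1 -1 -1 -2]
  Θ: [-1  0  0  0  0  0  0  0]
Row reduction gives pivot columns k,E,a,v; rank = 4
n=8, r=4 ⇒ 4 dimensionless groups

4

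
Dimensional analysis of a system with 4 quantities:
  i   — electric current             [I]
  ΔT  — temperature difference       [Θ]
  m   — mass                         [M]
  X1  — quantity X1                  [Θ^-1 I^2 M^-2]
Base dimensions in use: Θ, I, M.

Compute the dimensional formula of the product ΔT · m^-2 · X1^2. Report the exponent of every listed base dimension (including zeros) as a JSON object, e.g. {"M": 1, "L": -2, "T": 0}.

Exponent matrix [Θ,I,M] × [i,ΔT,m,X1]:
  Θ: [ 0  1  0 -1]
  I: [ 1  0  0  2]
  M: [ 0  0  1 -2]
  [Θ]: (1)·1+(-2)·0+(2)·-1 = -1
  [I]: (1)·0+(-2)·0+(2)·2 = 4
  [M]: (1)·0+(-2)·1+(2)·-2 = -6
⇒ Θ^-1 I^4 M^-6

{"Θ": -1, "I": 4, "M": -6}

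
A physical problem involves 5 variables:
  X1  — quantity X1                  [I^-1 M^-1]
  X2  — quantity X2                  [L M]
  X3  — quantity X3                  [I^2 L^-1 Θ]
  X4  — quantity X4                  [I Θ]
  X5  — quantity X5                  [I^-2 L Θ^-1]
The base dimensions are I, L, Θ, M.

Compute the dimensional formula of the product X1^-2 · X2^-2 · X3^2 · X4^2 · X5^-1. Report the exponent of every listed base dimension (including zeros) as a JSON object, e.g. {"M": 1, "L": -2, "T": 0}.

Write exponents as rows I,L,Θ,M / cols X1,X2,X3,X4,X5:
  I: [-1  0  2  1 -2]
  L: [ 0  1 -1  0  1]
  Θ: [ 0  0  1  1 -1]
  M: [-1  1  0  0  0]
  [I]: (-2)·-1+(-2)·0+(2)·2+(2)·1+(-1)·-2 = 10
  [L]: (-2)·0+(-2)·1+(2)·-1+(2)·0+(-1)·1 = -5
  [Θ]: (-2)·0+(-2)·0+(2)·1+(2)·1+(-1)·-1 = 5
  [M]: (-2)·-1+(-2)·1+(2)·0+(2)·0+(-1)·0 = 0
⇒ I^10 L^-5 Θ^5

{"I": 10, "L": -5, "Θ": 5, "M": 0}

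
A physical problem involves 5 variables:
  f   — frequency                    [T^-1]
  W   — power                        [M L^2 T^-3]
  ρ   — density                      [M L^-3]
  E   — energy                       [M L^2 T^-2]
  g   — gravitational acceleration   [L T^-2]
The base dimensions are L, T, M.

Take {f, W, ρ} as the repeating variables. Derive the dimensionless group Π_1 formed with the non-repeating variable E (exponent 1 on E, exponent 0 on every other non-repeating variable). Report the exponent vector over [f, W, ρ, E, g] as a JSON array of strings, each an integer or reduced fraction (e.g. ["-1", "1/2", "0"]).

["1", "-1", "0", "1", "0"]

Dimensional matrix (L×T×M by f×W×ρ×E×g):
  L: [ 0  2 -3  2  1]
  T: [-1 -3  0 -2 -2]
  M: [ 0  1  1  1  0]
Echelon form has 3 nonzero rows (pivots: f,W,ρ)
Pivot set = {f,W,ρ}, free = {E,g}
RREF:
  r0: [   1    0    0   -1  7/5]
  r1: [   0    1    0    1  1/5]
  r2: [   0    0    1    0 -1/5]
Fix exponent of E at 1, g at 0; solve each RREF row for its pivot's exponent:
  r0: exp(f) + (-1)·1 = 0 ⇒ exp(f) = 1
  r1: exp(W) + (1)·1 = 0 ⇒ exp(W) = -1
  r2: exp(ρ) + (0)·1 = 0 ⇒ exp(ρ) = 0
Π_1 = f · W^-1 · E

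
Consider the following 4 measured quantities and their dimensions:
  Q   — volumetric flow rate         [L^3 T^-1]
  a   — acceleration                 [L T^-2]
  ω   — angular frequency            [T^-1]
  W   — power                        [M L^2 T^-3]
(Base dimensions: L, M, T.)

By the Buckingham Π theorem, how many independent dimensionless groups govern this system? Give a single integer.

Dimensional matrix (L×M×T by Q×a×ω×W):
  L: [ 3  1  0  2]
  M: [ 0  0  0  1]
  T: [-1 -2 -1 -3]
RREF → pivots at {Q,a,W} ⇒ r = 3
4 vars − rank 3 = 1 Π group

1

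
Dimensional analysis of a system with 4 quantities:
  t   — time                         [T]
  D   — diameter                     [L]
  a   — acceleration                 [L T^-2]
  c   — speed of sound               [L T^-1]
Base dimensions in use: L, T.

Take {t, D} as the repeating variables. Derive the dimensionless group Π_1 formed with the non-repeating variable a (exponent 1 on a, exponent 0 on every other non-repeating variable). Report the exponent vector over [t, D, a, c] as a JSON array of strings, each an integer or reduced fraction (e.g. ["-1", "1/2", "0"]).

Exponent matrix [L,T] × [t,D,a,c]:
  L: [ 0  1  1  1]
  T: [ 1  0 -2 -1]
Row reduction gives pivot columns t,D; rank = 2
Pivot set = {t,D}, free = {a,c}
RREF:
  r0: [   1    0   -2   -1]
  r1: [   0    1    1    1]
Fix exponent of a at 1, c at 0; solve each RREF row for its pivot's exponent:
  r0: exp(t) + (-2)·1 = 0 ⇒ exp(t) = 2
  r1: exp(D) + (1)·1 = 0 ⇒ exp(D) = -1
Π_1 = t^2 · D^-1 · a

["2", "-1", "1", "0"]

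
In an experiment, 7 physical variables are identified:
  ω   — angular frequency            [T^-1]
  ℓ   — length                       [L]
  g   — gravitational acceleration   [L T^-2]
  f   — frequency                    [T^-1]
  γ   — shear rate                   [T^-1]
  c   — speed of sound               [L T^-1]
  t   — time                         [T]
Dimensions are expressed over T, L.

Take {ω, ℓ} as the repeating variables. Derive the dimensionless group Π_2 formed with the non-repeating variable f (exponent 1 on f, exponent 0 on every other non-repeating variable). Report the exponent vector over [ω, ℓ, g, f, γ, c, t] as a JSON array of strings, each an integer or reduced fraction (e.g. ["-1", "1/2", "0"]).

["-1", "0", "0", "1", "0", "0", "0"]

Dimensional matrix (T×L by ω×ℓ×g×f×γ×c×t):
  T: [-1  0 -2 -1 -1 -1  1]
  L: [ 0  1  1  0  0  1  0]
Echelon form has 2 nonzero rows (pivots: ω,ℓ)
Repeat: ω,ℓ; free: g,f,γ,c,t
RREF:
  r0: [   1    0    2    1    1    1   -1]
  r1: [   0    1    1    0    0    1    0]
Fix exponent of f at 1, g at 0, γ at 0, c at 0, t at 0; solve each RREF row for its pivot's exponent:
  r0: exp(ω) + (1)·1 = 0 ⇒ exp(ω) = -1
  r1: exp(ℓ) + (0)·1 = 0 ⇒ exp(ℓ) = 0
Π_2 = ω^-1 · f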